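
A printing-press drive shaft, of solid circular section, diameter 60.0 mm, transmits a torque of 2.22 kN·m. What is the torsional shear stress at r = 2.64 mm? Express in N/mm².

J = πd⁴/32 = π(0.0600)⁴/32 = 1.272×10^-6 m⁴.
Shear stress varies linearly with radius: τ = T·r/J = 2220 × 0.00264 / 1.272×10^-6 = 4.606×10^6 Pa.

4.61 N/mm²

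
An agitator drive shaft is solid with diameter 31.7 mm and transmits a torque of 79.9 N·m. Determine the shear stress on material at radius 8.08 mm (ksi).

J = πd⁴/32 = π(0.0317)⁴/32 = 9.914×10^-8 m⁴.
Shear stress varies linearly with radius: τ = T·r/J = 79.90 × 0.00808 / 9.914×10^-8 = 6.512×10^6 Pa.

0.945 ksi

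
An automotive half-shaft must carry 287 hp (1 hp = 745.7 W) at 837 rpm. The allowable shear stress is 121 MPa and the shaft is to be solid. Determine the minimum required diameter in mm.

46.8 mm

ω = 2π·837/60 = 87.65 rad/s, so T = P/ω = 287×745.7 / 87.65 = 2442 N·m.
For a solid shaft τ_max = 16T/(πd³), so d = (16T/(π τ_allow))^(1/3) = (16·2442/(π·1.21×10^8))^(1/3) = 0.04684 m.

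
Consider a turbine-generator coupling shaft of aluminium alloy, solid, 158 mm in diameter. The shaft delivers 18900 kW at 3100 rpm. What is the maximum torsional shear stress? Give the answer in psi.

10900 psi

ω = 2π·3100/60 = 324.6 rad/s, so T = P/ω = 18900×10³ / 324.6 = 58220 N·m.
J = πd⁴/32 = π(0.158)⁴/32 = 6.118×10^-5 m⁴.
τ_max = T·r/J = 58220 × 0.0790 / 6.118×10^-5 = 7.517×10^7 Pa.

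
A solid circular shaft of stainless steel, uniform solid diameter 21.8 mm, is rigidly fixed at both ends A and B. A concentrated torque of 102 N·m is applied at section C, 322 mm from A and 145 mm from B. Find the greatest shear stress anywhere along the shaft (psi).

5010 psi

With uniform GJ and both ends fixed, compatibility θ_AC = θ_CB gives T_A·a = T_B·b, together with T_A + T_B = T₀.
T_A = T₀·b/(a+b) = 102.0·145/467.0 = 31.67 N·m; T_B = 70.33 N·m.
τ in each portion: τ_AC = 1.56×10^7 Pa, τ_CB = 3.46×10^7 Pa; maximum is in CB.
τ_max = T_CB·r/J = 70.33·0.0109/2.22×10^-8 = 3.457×10^7 Pa.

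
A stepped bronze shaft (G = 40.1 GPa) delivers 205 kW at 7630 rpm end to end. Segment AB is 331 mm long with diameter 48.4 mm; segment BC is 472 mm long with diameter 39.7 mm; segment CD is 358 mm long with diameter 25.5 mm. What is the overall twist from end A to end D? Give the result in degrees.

4.10°

ω = 2π·7630/60 = 799.0 rad/s, so T = P/ω = 205×10³ / 799.0 = 256.6 N·m.
J_AB = π(0.0484)⁴/32 = 5.39×10^-7 m⁴; J_BC = π(0.0397)⁴/32 = 2.44×10^-7 m⁴; J_CD = π(0.0255)⁴/32 = 4.15×10^-8 m⁴.
θ = (T/G)·Σ L_i/J_i = (256.6/40.1×10⁹)·(0.331/5.39×10^-7 + 0.472/2.44×10^-7 + 0.358/4.15×10^-8) = 0.07149 rad.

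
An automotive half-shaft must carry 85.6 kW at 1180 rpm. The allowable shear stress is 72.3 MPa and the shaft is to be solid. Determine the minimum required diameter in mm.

ω = 2π·1180/60 = 123.6 rad/s, so T = P/ω = 85.6×10³ / 123.6 = 692.7 N·m.
For a solid shaft τ_max = 16T/(πd³), so d = (16T/(π τ_allow))^(1/3) = (16·692.7/(π·7.23×10^7))^(1/3) = 0.03654 m.

36.5 mm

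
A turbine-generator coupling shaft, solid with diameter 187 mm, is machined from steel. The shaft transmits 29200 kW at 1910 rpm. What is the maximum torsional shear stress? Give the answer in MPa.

114 MPa

ω = 2π·1910/60 = 200.0 rad/s, so T = P/ω = 29200×10³ / 200.0 = 146000 N·m.
J = πd⁴/32 = π(0.187)⁴/32 = 1.201×10^-4 m⁴.
τ_max = T·r/J = 146000 × 0.0935 / 1.201×10^-4 = 1.137×10^8 Pa.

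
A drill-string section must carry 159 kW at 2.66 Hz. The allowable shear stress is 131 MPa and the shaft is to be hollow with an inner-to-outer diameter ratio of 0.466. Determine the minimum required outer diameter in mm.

72.9 mm

ω = 2π·2.66 = 16.71 rad/s, so T = P/ω = 159×10³ / 16.71 = 9513 N·m.
For a hollow shaft with d_i/d_o = 0.466: τ_max = 16T/(π d_o³ (1−k⁴)), so d_o = [16T/(π τ_allow (1−k⁴))]^(1/3) = [16·9513/(π·1.31×10^8·0.9528)]^(1/3) = 0.07295 m.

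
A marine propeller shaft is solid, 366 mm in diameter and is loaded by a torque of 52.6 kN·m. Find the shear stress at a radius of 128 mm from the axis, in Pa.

3.82e6 Pa

J = πd⁴/32 = π(0.366)⁴/32 = 1.762×10^-3 m⁴.
Shear stress varies linearly with radius: τ = T·r/J = 52600 × 0.128 / 1.762×10^-3 = 3.822×10^6 Pa.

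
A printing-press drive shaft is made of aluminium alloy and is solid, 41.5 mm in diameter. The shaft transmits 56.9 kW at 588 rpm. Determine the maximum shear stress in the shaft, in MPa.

ω = 2π·588/60 = 61.58 rad/s, so T = P/ω = 56.9×10³ / 61.58 = 924.1 N·m.
J = πd⁴/32 = π(0.0415)⁴/32 = 2.912×10^-7 m⁴.
τ_max = T·r/J = 924.1 × 0.0208 / 2.912×10^-7 = 6.585×10^7 Pa.

65.8 MPa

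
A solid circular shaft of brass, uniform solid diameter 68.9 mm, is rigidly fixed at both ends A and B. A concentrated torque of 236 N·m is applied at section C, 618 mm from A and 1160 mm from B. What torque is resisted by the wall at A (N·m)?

154 N·m

With uniform GJ and both ends fixed, compatibility θ_AC = θ_CB gives T_A·a = T_B·b, together with T_A + T_B = T₀.
T_A = T₀·b/(a+b) = 236.0·1160/1778 = 154.0 N·m; T_B = 82.03 N·m.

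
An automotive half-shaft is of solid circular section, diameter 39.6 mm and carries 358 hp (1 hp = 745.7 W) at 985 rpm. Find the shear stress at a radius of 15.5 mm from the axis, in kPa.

166000 kPa

ω = 2π·985/60 = 103.1 rad/s, so T = P/ω = 358×745.7 / 103.1 = 2588 N·m.
J = πd⁴/32 = π(0.0396)⁴/32 = 2.414×10^-7 m⁴.
Shear stress varies linearly with radius: τ = T·r/J = 2588 × 0.0155 / 2.414×10^-7 = 1.662×10^8 Pa.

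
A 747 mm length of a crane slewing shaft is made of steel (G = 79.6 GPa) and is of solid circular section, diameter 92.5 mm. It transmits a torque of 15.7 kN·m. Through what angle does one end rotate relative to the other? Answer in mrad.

J = πd⁴/32 = π(0.0925)⁴/32 = 7.187×10^-6 m⁴.
θ = T·L/(G·J) = 15700 × 0.747 / (79.6×10⁹ × 7.187×10^-6) = 0.02050 rad.

20.5 mrad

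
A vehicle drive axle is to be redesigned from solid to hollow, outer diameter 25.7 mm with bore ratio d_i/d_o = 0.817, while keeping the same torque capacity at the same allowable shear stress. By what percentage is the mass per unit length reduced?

Equal τ_max and T ⇒ the solid shaft needs d_s³ = d_o³(1−k⁴), so d_s = 25.7·(1−0.817⁴)^(1/3) = 21.11 mm.
Area ratio A_h/A_s = d_o²(1−k²)/d_s² = (1−k²)/(1−k⁴)^(2/3) = 0.4927.
Mass saving = 1 − 0.4927 = 50.7 %.

50.7 %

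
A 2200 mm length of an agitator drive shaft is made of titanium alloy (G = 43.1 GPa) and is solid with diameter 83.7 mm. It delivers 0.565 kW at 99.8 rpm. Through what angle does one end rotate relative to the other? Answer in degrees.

ω = 2π·99.8/60 = 10.45 rad/s, so T = P/ω = 0.565×10³ / 10.45 = 54.06 N·m.
J = πd⁴/32 = π(0.0837)⁴/32 = 4.818×10^-6 m⁴.
θ = T·L/(G·J) = 54.06 × 2.20 / (43.1×10⁹ × 4.818×10^-6) = 5.727×10^-4 rad.

0.0328°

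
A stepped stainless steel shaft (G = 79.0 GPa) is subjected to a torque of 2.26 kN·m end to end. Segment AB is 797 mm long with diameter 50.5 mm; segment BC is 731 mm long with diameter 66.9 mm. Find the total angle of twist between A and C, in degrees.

J_AB = π(0.0505)⁴/32 = 6.39×10^-7 m⁴; J_BC = π(0.0669)⁴/32 = 1.97×10^-6 m⁴.
θ = (T/G)·Σ L_i/J_i = (2260/79.0×10⁹)·(0.797/6.39×10^-7 + 0.731/1.97×10^-6) = 0.04634 rad.

2.66°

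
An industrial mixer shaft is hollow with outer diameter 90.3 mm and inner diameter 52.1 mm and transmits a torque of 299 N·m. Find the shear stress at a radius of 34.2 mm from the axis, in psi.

J = π(d_o⁴ − d_i⁴)/32 = π(0.0903⁴ − 0.0521⁴)/32 = 5.804×10^-6 m⁴.
Shear stress varies linearly with radius: τ = T·r/J = 299.0 × 0.0342 / 5.804×10^-6 = 1.762×10^6 Pa.

256 psi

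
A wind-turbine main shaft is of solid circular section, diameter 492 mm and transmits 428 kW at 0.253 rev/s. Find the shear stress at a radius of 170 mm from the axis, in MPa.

7.96 MPa

ω = 2π·0.253 = 1.590 rad/s, so T = P/ω = 428×10³ / 1.590 = 269200 N·m.
J = πd⁴/32 = π(0.492)⁴/32 = 5.753×10^-3 m⁴.
Shear stress varies linearly with radius: τ = T·r/J = 269200 × 0.170 / 5.753×10^-3 = 7.957×10^6 Pa.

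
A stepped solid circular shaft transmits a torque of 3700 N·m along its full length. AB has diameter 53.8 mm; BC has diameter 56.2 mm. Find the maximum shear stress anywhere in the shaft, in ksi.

Under the same torque, τ_max = 16T/(πd³) is largest where d is smallest — segment AB (d = 53.8 mm).
τ_max = 16·3700/(π·(0.0538)³) = 1.210×10^8 Pa.

17.6 ksi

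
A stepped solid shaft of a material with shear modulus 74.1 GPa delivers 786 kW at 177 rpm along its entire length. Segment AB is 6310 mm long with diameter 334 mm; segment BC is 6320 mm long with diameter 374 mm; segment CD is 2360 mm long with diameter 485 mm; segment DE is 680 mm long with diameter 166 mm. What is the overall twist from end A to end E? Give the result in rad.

0.0103 rad

ω = 2π·177/60 = 18.54 rad/s, so T = P/ω = 786×10³ / 18.54 = 42410 N·m.
J_AB = π(0.334)⁴/32 = 1.22×10^-3 m⁴; J_BC = π(0.374)⁴/32 = 1.92×10^-3 m⁴; J_CD = π(0.485)⁴/32 = 5.43×10^-3 m⁴; J_DE = π(0.166)⁴/32 = 7.45×10^-5 m⁴.
θ = (T/G)·Σ L_i/J_i = (42410/74.1×10⁹)·(6.31/1.22×10^-3 + 6.32/1.92×10^-3 + 2.36/5.43×10^-3 + 0.680/7.45×10^-5) = 0.01031 rad.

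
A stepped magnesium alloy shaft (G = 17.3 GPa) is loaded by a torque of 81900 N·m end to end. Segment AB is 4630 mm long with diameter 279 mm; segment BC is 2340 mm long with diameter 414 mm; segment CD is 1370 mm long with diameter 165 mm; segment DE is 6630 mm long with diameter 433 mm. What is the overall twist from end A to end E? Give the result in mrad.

139 mrad

J_AB = π(0.279)⁴/32 = 5.95×10^-4 m⁴; J_BC = π(0.414)⁴/32 = 2.88×10^-3 m⁴; J_CD = π(0.165)⁴/32 = 7.28×10^-5 m⁴; J_DE = π(0.433)⁴/32 = 3.45×10^-3 m⁴.
θ = (T/G)·Σ L_i/J_i = (81900/17.3×10⁹)·(4.63/5.95×10^-4 + 2.34/2.88×10^-3 + 1.37/7.28×10^-5 + 6.63/3.45×10^-3) = 0.1389 rad.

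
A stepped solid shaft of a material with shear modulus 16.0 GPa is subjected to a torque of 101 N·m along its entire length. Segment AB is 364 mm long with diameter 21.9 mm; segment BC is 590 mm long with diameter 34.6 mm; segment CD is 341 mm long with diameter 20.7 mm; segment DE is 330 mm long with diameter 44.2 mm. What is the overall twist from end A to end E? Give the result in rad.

J_AB = π(0.0219)⁴/32 = 2.26×10^-8 m⁴; J_BC = π(0.0346)⁴/32 = 1.41×10^-7 m⁴; J_CD = π(0.0207)⁴/32 = 1.80×10^-8 m⁴; J_DE = π(0.0442)⁴/32 = 3.75×10^-7 m⁴.
θ = (T/G)·Σ L_i/J_i = (101.0/16.0×10⁹)·(0.364/2.26×10^-8 + 0.590/1.41×10^-7 + 0.341/1.80×10^-8 + 0.330/3.75×10^-7) = 0.2532 rad.

0.253 rad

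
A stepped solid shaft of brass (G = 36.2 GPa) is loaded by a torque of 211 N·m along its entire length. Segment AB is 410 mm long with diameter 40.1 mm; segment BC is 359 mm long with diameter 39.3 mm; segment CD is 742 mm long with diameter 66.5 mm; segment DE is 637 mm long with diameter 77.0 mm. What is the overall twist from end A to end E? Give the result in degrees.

J_AB = π(0.0401)⁴/32 = 2.54×10^-7 m⁴; J_BC = π(0.0393)⁴/32 = 2.34×10^-7 m⁴; J_CD = π(0.0665)⁴/32 = 1.92×10^-6 m⁴; J_DE = π(0.0770)⁴/32 = 3.45×10^-6 m⁴.
θ = (T/G)·Σ L_i/J_i = (211.0/36.2×10⁹)·(0.410/2.54×10^-7 + 0.359/2.34×10^-7 + 0.742/1.92×10^-6 + 0.637/3.45×10^-6) = 0.02168 rad.

1.24°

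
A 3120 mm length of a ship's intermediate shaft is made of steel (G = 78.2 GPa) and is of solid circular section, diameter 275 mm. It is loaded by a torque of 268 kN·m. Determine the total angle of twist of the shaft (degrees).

1.09°

J = πd⁴/32 = π(0.275)⁴/32 = 5.615×10^-4 m⁴.
θ = T·L/(G·J) = 268000 × 3.12 / (78.2×10⁹ × 5.615×10^-4) = 0.01904 rad.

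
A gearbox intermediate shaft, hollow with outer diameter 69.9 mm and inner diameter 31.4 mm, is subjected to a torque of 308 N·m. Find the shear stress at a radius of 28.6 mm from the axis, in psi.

J = π(d_o⁴ − d_i⁴)/32 = π(0.0699⁴ − 0.0314⁴)/32 = 2.248×10^-6 m⁴.
Shear stress varies linearly with radius: τ = T·r/J = 308.0 × 0.0286 / 2.248×10^-6 = 3.918×10^6 Pa.

568 psi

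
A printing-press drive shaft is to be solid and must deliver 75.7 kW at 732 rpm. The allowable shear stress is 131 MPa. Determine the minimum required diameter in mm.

ω = 2π·732/60 = 76.65 rad/s, so T = P/ω = 75.7×10³ / 76.65 = 987.5 N·m.
For a solid shaft τ_max = 16T/(πd³), so d = (16T/(π τ_allow))^(1/3) = (16·987.5/(π·1.31×10^8))^(1/3) = 0.03374 m.

33.7 mm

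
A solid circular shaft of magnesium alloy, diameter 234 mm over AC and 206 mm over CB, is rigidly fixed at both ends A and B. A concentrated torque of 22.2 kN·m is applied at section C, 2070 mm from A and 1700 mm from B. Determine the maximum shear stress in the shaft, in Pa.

Compatibility: T_A·a/J_AC = T_B·b/J_CB with T_A + T_B = T₀.
J_AC = 2.94×10^-4 m⁴, J_CB = 1.77×10^-4 m⁴, so T_A = T₀·(J_AC/a)/((J_AC/a)+(J_CB/b)) = 12820 N·m, T_B = 9378 N·m.
τ in each portion: τ_AC = 5.10×10^6 Pa, τ_CB = 5.46×10^6 Pa; maximum is in CB.
τ_max = T_CB·r/J = 9378·0.103/1.77×10^-4 = 5.463×10^6 Pa.

5.46e6 Pa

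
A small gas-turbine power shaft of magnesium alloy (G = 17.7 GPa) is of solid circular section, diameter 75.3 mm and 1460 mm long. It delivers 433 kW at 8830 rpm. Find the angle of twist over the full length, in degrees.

0.701°

ω = 2π·8830/60 = 924.7 rad/s, so T = P/ω = 433×10³ / 924.7 = 468.3 N·m.
J = πd⁴/32 = π(0.0753)⁴/32 = 3.156×10^-6 m⁴.
θ = T·L/(G·J) = 468.3 × 1.46 / (17.7×10⁹ × 3.156×10^-6) = 0.01224 rad.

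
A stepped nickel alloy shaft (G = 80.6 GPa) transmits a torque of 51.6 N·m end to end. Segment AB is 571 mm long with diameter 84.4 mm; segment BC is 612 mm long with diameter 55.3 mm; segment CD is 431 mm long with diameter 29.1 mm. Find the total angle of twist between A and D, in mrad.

4.42 mrad

J_AB = π(0.0844)⁴/32 = 4.98×10^-6 m⁴; J_BC = π(0.0553)⁴/32 = 9.18×10^-7 m⁴; J_CD = π(0.0291)⁴/32 = 7.04×10^-8 m⁴.
θ = (T/G)·Σ L_i/J_i = (51.60/80.6×10⁹)·(0.571/4.98×10^-6 + 0.612/9.18×10^-7 + 0.431/7.04×10^-8) = 4.420×10^-3 rad.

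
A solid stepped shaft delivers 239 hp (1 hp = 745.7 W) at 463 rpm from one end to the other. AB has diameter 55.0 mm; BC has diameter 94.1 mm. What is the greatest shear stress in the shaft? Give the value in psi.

ω = 2π·463/60 = 48.49 rad/s, so T = P/ω = 239×745.7 / 48.49 = 3676 N·m.
Under the same torque, τ_max = 16T/(πd³) is largest where d is smallest — segment AB (d = 55.0 mm).
τ_max = 16·3676/(π·(0.0550)³) = 1.125×10^8 Pa.

16300 psi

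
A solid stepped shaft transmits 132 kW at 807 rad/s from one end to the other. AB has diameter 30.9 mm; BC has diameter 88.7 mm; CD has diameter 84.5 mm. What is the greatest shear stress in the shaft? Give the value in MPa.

28.2 MPa

ω = 807 rad/s, so T = P/ω = 132×10³ / 807.0 = 163.6 N·m.
Under the same torque, τ_max = 16T/(πd³) is largest where d is smallest — segment AB (d = 30.9 mm).
τ_max = 16·163.6/(π·(0.0309)³) = 2.824×10^7 Pa.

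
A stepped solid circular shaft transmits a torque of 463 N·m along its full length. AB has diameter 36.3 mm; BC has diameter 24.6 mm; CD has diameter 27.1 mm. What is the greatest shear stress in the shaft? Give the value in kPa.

Under the same torque, τ_max = 16T/(πd³) is largest where d is smallest — segment BC (d = 24.6 mm).
τ_max = 16·463.0/(π·(0.0246)³) = 1.584×10^8 Pa.

158000 kPa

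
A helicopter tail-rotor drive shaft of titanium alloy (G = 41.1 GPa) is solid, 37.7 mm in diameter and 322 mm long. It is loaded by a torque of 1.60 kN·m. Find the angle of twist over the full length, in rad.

0.0632 rad

J = πd⁴/32 = π(0.0377)⁴/32 = 1.983×10^-7 m⁴.
θ = T·L/(G·J) = 1600 × 0.322 / (41.1×10⁹ × 1.983×10^-7) = 0.06321 rad.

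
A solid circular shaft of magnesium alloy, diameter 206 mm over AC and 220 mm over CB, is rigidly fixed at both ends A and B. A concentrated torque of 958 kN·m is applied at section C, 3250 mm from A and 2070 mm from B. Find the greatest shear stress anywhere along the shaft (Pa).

3.08e8 Pa

Compatibility: T_A·a/J_AC = T_B·b/J_CB with T_A + T_B = T₀.
J_AC = 1.77×10^-4 m⁴, J_CB = 2.30×10^-4 m⁴, so T_A = T₀·(J_AC/a)/((J_AC/a)+(J_CB/b)) = 314900 N·m, T_B = 643100 N·m.
τ in each portion: τ_AC = 1.83×10^8 Pa, τ_CB = 3.08×10^8 Pa; maximum is in CB.
τ_max = T_CB·r/J = 643100·0.110/2.30×10^-4 = 3.076×10^8 Pa.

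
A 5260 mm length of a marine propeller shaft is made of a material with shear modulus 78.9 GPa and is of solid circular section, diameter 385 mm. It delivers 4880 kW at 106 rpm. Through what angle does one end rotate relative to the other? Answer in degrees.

0.779°

ω = 2π·106/60 = 11.10 rad/s, so T = P/ω = 4880×10³ / 11.10 = 439600 N·m.
J = πd⁴/32 = π(0.385)⁴/32 = 2.157×10^-3 m⁴.
θ = T·L/(G·J) = 439600 × 5.26 / (78.9×10⁹ × 2.157×10^-3) = 0.01359 rad.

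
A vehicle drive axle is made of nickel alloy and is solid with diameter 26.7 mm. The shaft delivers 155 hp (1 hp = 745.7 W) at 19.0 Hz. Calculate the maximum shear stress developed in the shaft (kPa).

259000 kPa

ω = 2π·19.0 = 119.4 rad/s, so T = P/ω = 155×745.7 / 119.4 = 968.2 N·m.
J = πd⁴/32 = π(0.0267)⁴/32 = 4.989×10^-8 m⁴.
τ_max = T·r/J = 968.2 × 0.0133 / 4.989×10^-8 = 2.591×10^8 Pa.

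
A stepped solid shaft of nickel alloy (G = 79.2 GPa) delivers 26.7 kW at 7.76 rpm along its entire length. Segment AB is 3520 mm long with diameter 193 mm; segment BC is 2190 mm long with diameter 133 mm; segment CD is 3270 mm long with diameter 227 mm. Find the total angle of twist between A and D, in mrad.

45.5 mrad

ω = 2π·7.76/60 = 0.8126 rad/s, so T = P/ω = 26.7×10³ / 0.8126 = 32860 N·m.
J_AB = π(0.193)⁴/32 = 1.36×10^-4 m⁴; J_BC = π(0.133)⁴/32 = 3.07×10^-5 m⁴; J_CD = π(0.227)⁴/32 = 2.61×10^-4 m⁴.
θ = (T/G)·Σ L_i/J_i = (32860/79.2×10⁹)·(3.52/1.36×10^-4 + 2.19/3.07×10^-5 + 3.27/2.61×10^-4) = 0.04550 rad.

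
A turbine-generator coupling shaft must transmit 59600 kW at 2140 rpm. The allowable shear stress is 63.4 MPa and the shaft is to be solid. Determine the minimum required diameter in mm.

ω = 2π·2140/60 = 224.1 rad/s, so T = P/ω = 59600×10³ / 224.1 = 266000 N·m.
For a solid shaft τ_max = 16T/(πd³), so d = (16T/(π τ_allow))^(1/3) = (16·266000/(π·6.34×10^7))^(1/3) = 0.2775 m.

277 mm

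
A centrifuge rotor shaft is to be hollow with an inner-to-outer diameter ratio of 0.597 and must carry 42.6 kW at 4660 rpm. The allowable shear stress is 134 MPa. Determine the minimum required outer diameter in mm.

15.6 mm

ω = 2π·4660/60 = 488.0 rad/s, so T = P/ω = 42.6×10³ / 488.0 = 87.30 N·m.
For a hollow shaft with d_i/d_o = 0.597: τ_max = 16T/(π d_o³ (1−k⁴)), so d_o = [16T/(π τ_allow (1−k⁴))]^(1/3) = [16·87.30/(π·1.34×10^8·0.8730)]^(1/3) = 0.01561 m.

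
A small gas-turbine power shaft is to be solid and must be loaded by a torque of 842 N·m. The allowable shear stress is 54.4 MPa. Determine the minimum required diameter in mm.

42.9 mm

For a solid shaft τ_max = 16T/(πd³), so d = (16T/(π τ_allow))^(1/3) = (16·842.0/(π·5.44×10^7))^(1/3) = 0.04288 m.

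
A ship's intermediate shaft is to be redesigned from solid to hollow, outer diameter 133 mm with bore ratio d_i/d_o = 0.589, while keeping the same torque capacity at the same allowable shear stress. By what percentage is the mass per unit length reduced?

Equal τ_max and T ⇒ the solid shaft needs d_s³ = d_o³(1−k⁴), so d_s = 133·(1−0.589⁴)^(1/3) = 127.4 mm.
Area ratio A_h/A_s = d_o²(1−k²)/d_s² = (1−k²)/(1−k⁴)^(2/3) = 0.7114.
Mass saving = 1 − 0.7114 = 28.9 %.

28.9 %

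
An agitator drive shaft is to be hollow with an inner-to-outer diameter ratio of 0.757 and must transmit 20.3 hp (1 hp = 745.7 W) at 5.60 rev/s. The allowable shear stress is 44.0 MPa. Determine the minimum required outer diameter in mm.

ω = 2π·5.60 = 35.19 rad/s, so T = P/ω = 20.3×745.7 / 35.19 = 430.2 N·m.
For a hollow shaft with d_i/d_o = 0.757: τ_max = 16T/(π d_o³ (1−k⁴)), so d_o = [16T/(π τ_allow (1−k⁴))]^(1/3) = [16·430.2/(π·4.40×10^7·0.6716)]^(1/3) = 0.04201 m.

42.0 mm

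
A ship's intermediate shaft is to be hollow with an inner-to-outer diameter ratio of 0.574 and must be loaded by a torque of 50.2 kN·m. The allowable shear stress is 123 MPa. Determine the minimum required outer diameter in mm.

133 mm

For a hollow shaft with d_i/d_o = 0.574: τ_max = 16T/(π d_o³ (1−k⁴)), so d_o = [16T/(π τ_allow (1−k⁴))]^(1/3) = [16·50200/(π·1.23×10^8·0.8914)]^(1/3) = 0.1326 m.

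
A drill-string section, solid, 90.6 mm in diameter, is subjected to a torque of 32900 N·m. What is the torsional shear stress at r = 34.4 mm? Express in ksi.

J = πd⁴/32 = π(0.0906)⁴/32 = 6.615×10^-6 m⁴.
Shear stress varies linearly with radius: τ = T·r/J = 32900 × 0.0344 / 6.615×10^-6 = 1.711×10^8 Pa.

24.8 ksi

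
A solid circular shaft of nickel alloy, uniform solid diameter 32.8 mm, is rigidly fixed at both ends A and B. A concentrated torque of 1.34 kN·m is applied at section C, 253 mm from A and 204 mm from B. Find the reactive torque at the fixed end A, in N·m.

With uniform GJ and both ends fixed, compatibility θ_AC = θ_CB gives T_A·a = T_B·b, together with T_A + T_B = T₀.
T_A = T₀·b/(a+b) = 1340·204/457.0 = 598.2 N·m; T_B = 741.8 N·m.

598 N·m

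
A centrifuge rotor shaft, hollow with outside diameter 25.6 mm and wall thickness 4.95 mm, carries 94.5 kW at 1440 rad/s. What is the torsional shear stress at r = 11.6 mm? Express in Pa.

2.10e7 Pa

ω = 1440 rad/s, so T = P/ω = 94.5×10³ / 1440 = 65.62 N·m.
J = π(d_o⁴ − d_i⁴)/32 = π(0.0256⁴ − 0.0157⁴)/32 = 3.620×10^-8 m⁴.
Shear stress varies linearly with radius: τ = T·r/J = 65.62 × 0.0116 / 3.620×10^-8 = 2.103×10^7 Pa.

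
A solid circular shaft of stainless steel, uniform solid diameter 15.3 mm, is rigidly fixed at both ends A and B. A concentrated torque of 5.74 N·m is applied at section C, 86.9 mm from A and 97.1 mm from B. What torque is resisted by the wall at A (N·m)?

With uniform GJ and both ends fixed, compatibility θ_AC = θ_CB gives T_A·a = T_B·b, together with T_A + T_B = T₀.
T_A = T₀·b/(a+b) = 5.740·97.1/184.0 = 3.029 N·m; T_B = 2.711 N·m.

3.03 N·m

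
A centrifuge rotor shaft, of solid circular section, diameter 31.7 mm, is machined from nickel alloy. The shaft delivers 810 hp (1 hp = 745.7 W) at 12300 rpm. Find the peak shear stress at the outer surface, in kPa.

75000 kPa

ω = 2π·12300/60 = 1288 rad/s, so T = P/ω = 810×745.7 / 1288 = 468.9 N·m.
J = πd⁴/32 = π(0.0317)⁴/32 = 9.914×10^-8 m⁴.
τ_max = T·r/J = 468.9 × 0.0158 / 9.914×10^-8 = 7.497×10^7 Pa.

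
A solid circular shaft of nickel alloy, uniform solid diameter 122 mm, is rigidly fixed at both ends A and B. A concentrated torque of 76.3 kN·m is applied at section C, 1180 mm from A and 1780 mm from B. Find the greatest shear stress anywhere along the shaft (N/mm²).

With uniform GJ and both ends fixed, compatibility θ_AC = θ_CB gives T_A·a = T_B·b, together with T_A + T_B = T₀.
T_A = T₀·b/(a+b) = 76300·1780/2960 = 45880 N·m; T_B = 30420 N·m.
τ in each portion: τ_AC = 1.29×10^8 Pa, τ_CB = 8.53×10^7 Pa; maximum is in AC.
τ_max = T_AC·r/J = 45880·0.0610/2.17×10^-5 = 1.287×10^8 Pa.

129 N/mm²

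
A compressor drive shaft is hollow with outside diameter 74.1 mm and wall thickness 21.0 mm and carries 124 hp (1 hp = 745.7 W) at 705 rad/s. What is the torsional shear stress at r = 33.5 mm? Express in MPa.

1.54 MPa

ω = 705 rad/s, so T = P/ω = 124×745.7 / 705.0 = 131.2 N·m.
J = π(d_o⁴ − d_i⁴)/32 = π(0.0741⁴ − 0.0321⁴)/32 = 2.856×10^-6 m⁴.
Shear stress varies linearly with radius: τ = T·r/J = 131.2 × 0.0335 / 2.856×10^-6 = 1.539×10^6 Pa.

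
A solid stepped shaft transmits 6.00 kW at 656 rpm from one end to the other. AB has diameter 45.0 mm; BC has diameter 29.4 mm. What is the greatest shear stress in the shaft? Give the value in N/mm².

ω = 2π·656/60 = 68.70 rad/s, so T = P/ω = 6.00×10³ / 68.70 = 87.34 N·m.
Under the same torque, τ_max = 16T/(πd³) is largest where d is smallest — segment BC (d = 29.4 mm).
τ_max = 16·87.34/(π·(0.0294)³) = 1.750×10^7 Pa.

17.5 N/mm²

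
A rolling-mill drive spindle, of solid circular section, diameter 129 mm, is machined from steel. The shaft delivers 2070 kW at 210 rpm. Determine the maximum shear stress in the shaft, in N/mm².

223 N/mm²

ω = 2π·210/60 = 21.99 rad/s, so T = P/ω = 2070×10³ / 21.99 = 94130 N·m.
J = πd⁴/32 = π(0.129)⁴/32 = 2.719×10^-5 m⁴.
τ_max = T·r/J = 94130 × 0.0645 / 2.719×10^-5 = 2.233×10^8 Pa.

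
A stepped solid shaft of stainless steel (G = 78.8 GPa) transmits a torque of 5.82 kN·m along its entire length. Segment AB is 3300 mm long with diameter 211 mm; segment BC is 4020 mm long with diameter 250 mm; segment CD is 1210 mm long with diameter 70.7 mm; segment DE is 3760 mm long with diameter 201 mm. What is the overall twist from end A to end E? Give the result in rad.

0.0402 rad

J_AB = π(0.211)⁴/32 = 1.95×10^-4 m⁴; J_BC = π(0.250)⁴/32 = 3.83×10^-4 m⁴; J_CD = π(0.0707)⁴/32 = 2.45×10^-6 m⁴; J_DE = π(0.201)⁴/32 = 1.60×10^-4 m⁴.
θ = (T/G)·Σ L_i/J_i = (5820/78.8×10⁹)·(3.30/1.95×10^-4 + 4.02/3.83×10^-4 + 1.21/2.45×10^-6 + 3.76/1.60×10^-4) = 0.04019 rad.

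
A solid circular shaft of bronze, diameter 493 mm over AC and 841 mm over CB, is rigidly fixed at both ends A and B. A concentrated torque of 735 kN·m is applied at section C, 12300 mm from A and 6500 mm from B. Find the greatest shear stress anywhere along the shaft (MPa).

5.92 MPa

Compatibility: T_A·a/J_AC = T_B·b/J_CB with T_A + T_B = T₀.
J_AC = 5.80×10^-3 m⁴, J_CB = 0.0491 m⁴, so T_A = T₀·(J_AC/a)/((J_AC/a)+(J_CB/b)) = 43170 N·m, T_B = 691800 N·m.
τ in each portion: τ_AC = 1.84×10^6 Pa, τ_CB = 5.92×10^6 Pa; maximum is in CB.
τ_max = T_CB·r/J = 691800·0.420/0.0491 = 5.924×10^6 Pa.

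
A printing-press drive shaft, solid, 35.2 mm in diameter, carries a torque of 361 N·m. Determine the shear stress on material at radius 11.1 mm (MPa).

J = πd⁴/32 = π(0.0352)⁴/32 = 1.507×10^-7 m⁴.
Shear stress varies linearly with radius: τ = T·r/J = 361.0 × 0.0111 / 1.507×10^-7 = 2.659×10^7 Pa.

26.6 MPa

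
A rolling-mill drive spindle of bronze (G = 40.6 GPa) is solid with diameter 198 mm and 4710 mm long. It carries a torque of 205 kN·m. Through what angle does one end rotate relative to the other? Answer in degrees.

9.03°

J = πd⁴/32 = π(0.198)⁴/32 = 1.509×10^-4 m⁴.
θ = T·L/(G·J) = 205000 × 4.71 / (40.6×10⁹ × 1.509×10^-4) = 0.1576 rad.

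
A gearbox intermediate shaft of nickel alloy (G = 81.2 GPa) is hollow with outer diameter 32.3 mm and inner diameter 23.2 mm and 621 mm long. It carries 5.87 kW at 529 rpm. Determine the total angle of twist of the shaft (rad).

ω = 2π·529/60 = 55.40 rad/s, so T = P/ω = 5.87×10³ / 55.40 = 106.0 N·m.
J = π(d_o⁴ − d_i⁴)/32 = π(0.0323⁴ − 0.0232⁴)/32 = 7.842×10^-8 m⁴.
θ = T·L/(G·J) = 106.0 × 0.621 / (81.2×10⁹ × 7.842×10^-8) = 0.01033 rad.

0.0103 rad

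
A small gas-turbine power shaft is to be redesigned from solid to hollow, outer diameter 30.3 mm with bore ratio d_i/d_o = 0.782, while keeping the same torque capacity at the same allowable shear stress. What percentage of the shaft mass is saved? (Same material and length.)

46.9 %

Equal τ_max and T ⇒ the solid shaft needs d_s³ = d_o³(1−k⁴), so d_s = 30.3·(1−0.782⁴)^(1/3) = 25.92 mm.
Area ratio A_h/A_s = d_o²(1−k²)/d_s² = (1−k²)/(1−k⁴)^(2/3) = 0.5308.
Mass saving = 1 − 0.5308 = 46.9 %.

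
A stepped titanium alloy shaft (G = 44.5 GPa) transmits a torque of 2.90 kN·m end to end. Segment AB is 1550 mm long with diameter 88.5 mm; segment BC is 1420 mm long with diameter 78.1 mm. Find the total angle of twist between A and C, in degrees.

J_AB = π(0.0885)⁴/32 = 6.02×10^-6 m⁴; J_BC = π(0.0781)⁴/32 = 3.65×10^-6 m⁴.
θ = (T/G)·Σ L_i/J_i = (2900/44.5×10⁹)·(1.55/6.02×10^-6 + 1.42/3.65×10^-6) = 0.04211 rad.

2.41°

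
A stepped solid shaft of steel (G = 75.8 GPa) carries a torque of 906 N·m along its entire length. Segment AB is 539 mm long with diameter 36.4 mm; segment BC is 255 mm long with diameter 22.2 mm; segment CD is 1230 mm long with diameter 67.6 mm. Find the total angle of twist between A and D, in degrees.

9.88°

J_AB = π(0.0364)⁴/32 = 1.72×10^-7 m⁴; J_BC = π(0.0222)⁴/32 = 2.38×10^-8 m⁴; J_CD = π(0.0676)⁴/32 = 2.05×10^-6 m⁴.
θ = (T/G)·Σ L_i/J_i = (906.0/75.8×10⁹)·(0.539/1.72×10^-7 + 0.255/2.38×10^-8 + 1.23/2.05×10^-6) = 0.1724 rad.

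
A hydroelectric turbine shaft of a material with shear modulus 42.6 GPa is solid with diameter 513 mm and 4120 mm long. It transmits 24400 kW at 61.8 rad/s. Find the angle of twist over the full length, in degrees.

0.322°

ω = 61.8 rad/s, so T = P/ω = 24400×10³ / 61.80 = 394800 N·m.
J = πd⁴/32 = π(0.513)⁴/32 = 6.799×10^-3 m⁴.
θ = T·L/(G·J) = 394800 × 4.12 / (42.6×10⁹ × 6.799×10^-3) = 5.616×10^-3 rad.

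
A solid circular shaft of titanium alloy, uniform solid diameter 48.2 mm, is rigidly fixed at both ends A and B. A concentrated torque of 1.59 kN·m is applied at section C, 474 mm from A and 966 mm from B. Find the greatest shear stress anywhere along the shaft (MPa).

With uniform GJ and both ends fixed, compatibility θ_AC = θ_CB gives T_A·a = T_B·b, together with T_A + T_B = T₀.
T_A = T₀·b/(a+b) = 1590·966/1440 = 1067 N·m; T_B = 523.4 N·m.
τ in each portion: τ_AC = 4.85×10^7 Pa, τ_CB = 2.38×10^7 Pa; maximum is in AC.
τ_max = T_AC·r/J = 1067·0.0241/5.30×10^-7 = 4.851×10^7 Pa.

48.5 MPa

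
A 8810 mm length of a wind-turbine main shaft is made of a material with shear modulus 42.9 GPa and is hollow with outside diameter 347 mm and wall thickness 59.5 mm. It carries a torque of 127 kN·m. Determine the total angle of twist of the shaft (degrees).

1.29°

J = π(d_o⁴ − d_i⁴)/32 = π(0.347⁴ − 0.228⁴)/32 = 1.158×10^-3 m⁴.
θ = T·L/(G·J) = 127000 × 8.81 / (42.9×10⁹ × 1.158×10^-3) = 0.02252 rad.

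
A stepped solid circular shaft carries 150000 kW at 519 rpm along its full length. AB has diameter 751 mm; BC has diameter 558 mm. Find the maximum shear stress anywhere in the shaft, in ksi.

11.7 ksi

ω = 2π·519/60 = 54.35 rad/s, so T = P/ω = 150000×10³ / 54.35 = 2.760e6 N·m.
Under the same torque, τ_max = 16T/(πd³) is largest where d is smallest — segment BC (d = 558 mm).
τ_max = 16·2.760e6/(π·(0.558)³) = 8.090×10^7 Pa.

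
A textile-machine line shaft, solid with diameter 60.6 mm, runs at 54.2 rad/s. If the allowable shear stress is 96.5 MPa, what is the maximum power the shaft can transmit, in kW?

229 kW

J = πd⁴/32 = π(0.0606)⁴/32 = 1.324×10^-6 m⁴.
T_max = τ_allow·J/r = 9.65×10^7 × 1.324×10^-6 / 0.0303 = 4217 N·m.
ω = 54.2 rad/s, so P_max = T_max·ω = 2.285×10^5 W.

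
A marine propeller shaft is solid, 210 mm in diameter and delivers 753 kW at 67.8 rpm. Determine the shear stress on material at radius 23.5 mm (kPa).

13100 kPa

ω = 2π·67.8/60 = 7.100 rad/s, so T = P/ω = 753×10³ / 7.100 = 106100 N·m.
J = πd⁴/32 = π(0.210)⁴/32 = 1.909×10^-4 m⁴.
Shear stress varies linearly with radius: τ = T·r/J = 106100 × 0.0235 / 1.909×10^-4 = 1.305×10^7 Pa.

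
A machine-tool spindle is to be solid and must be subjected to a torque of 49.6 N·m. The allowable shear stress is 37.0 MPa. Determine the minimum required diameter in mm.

For a solid shaft τ_max = 16T/(πd³), so d = (16T/(π τ_allow))^(1/3) = (16·49.60/(π·3.70×10^7))^(1/3) = 0.01897 m.

19.0 mm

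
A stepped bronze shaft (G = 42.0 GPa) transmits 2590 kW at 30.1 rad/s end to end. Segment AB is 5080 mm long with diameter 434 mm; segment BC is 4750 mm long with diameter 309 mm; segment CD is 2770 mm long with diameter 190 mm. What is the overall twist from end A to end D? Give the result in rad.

ω = 30.1 rad/s, so T = P/ω = 2590×10³ / 30.10 = 86050 N·m.
J_AB = π(0.434)⁴/32 = 3.48×10^-3 m⁴; J_BC = π(0.309)⁴/32 = 8.95×10^-4 m⁴; J_CD = π(0.190)⁴/32 = 1.28×10^-4 m⁴.
θ = (T/G)·Σ L_i/J_i = (86050/42.0×10⁹)·(5.08/3.48×10^-3 + 4.75/8.95×10^-4 + 2.77/1.28×10^-4) = 0.05822 rad.

0.0582 rad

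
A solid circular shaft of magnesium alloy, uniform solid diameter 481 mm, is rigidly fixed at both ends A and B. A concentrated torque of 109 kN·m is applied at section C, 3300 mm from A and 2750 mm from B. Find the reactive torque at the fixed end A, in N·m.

49500 N·m

With uniform GJ and both ends fixed, compatibility θ_AC = θ_CB gives T_A·a = T_B·b, together with T_A + T_B = T₀.
T_A = T₀·b/(a+b) = 109000·2750/6050 = 49550 N·m; T_B = 59450 N·m.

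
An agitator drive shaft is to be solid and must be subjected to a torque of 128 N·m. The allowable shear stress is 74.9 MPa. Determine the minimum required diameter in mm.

20.6 mm

For a solid shaft τ_max = 16T/(πd³), so d = (16T/(π τ_allow))^(1/3) = (16·128.0/(π·7.49×10^7))^(1/3) = 0.02057 m.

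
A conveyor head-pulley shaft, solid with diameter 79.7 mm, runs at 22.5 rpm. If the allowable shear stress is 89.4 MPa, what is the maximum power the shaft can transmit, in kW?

20.9 kW

J = πd⁴/32 = π(0.0797)⁴/32 = 3.961×10^-6 m⁴.
T_max = τ_allow·J/r = 8.94×10^7 × 3.961×10^-6 / 0.0399 = 8887 N·m.
ω = 2π·22.5/60 = 2.356 rad/s, so P_max = T_max·ω = 2.094×10^4 W.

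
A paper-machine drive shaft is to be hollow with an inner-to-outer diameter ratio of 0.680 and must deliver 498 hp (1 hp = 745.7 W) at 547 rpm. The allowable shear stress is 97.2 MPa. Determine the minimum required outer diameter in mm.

75.6 mm

ω = 2π·547/60 = 57.28 rad/s, so T = P/ω = 498×745.7 / 57.28 = 6483 N·m.
For a hollow shaft with d_i/d_o = 0.680: τ_max = 16T/(π d_o³ (1−k⁴)), so d_o = [16T/(π τ_allow (1−k⁴))]^(1/3) = [16·6483/(π·9.72×10^7·0.7862)]^(1/3) = 0.07560 m.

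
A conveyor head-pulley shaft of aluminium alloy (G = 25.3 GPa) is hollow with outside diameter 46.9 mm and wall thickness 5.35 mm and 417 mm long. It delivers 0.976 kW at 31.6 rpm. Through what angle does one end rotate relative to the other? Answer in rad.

0.0159 rad

ω = 2π·31.6/60 = 3.309 rad/s, so T = P/ω = 0.976×10³ / 3.309 = 294.9 N·m.
J = π(d_o⁴ − d_i⁴)/32 = π(0.0469⁴ − 0.0362⁴)/32 = 3.064×10^-7 m⁴.
θ = T·L/(G·J) = 294.9 × 0.417 / (25.3×10⁹ × 3.064×10^-7) = 0.01587 rad.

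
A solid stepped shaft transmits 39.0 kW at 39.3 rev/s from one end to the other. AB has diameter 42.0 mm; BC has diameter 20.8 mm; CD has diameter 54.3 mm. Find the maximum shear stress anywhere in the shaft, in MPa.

89.4 MPa

ω = 2π·39.3 = 246.9 rad/s, so T = P/ω = 39.0×10³ / 246.9 = 157.9 N·m.
Under the same torque, τ_max = 16T/(πd³) is largest where d is smallest — segment BC (d = 20.8 mm).
τ_max = 16·157.9/(π·(0.0208)³) = 8.939×10^7 Pa.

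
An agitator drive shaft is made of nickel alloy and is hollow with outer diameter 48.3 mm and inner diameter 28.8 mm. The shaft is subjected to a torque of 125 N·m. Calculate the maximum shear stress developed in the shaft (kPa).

6470 kPa

J = π(d_o⁴ − d_i⁴)/32 = π(0.0483⁴ − 0.0288⁴)/32 = 4.668×10^-7 m⁴.
τ_max = T·r/J = 125.0 × 0.0241 / 4.668×10^-7 = 6.467×10^6 Pa.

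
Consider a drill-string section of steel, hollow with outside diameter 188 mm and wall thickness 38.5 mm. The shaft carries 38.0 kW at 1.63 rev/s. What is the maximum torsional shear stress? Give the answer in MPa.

3.24 MPa

ω = 2π·1.63 = 10.24 rad/s, so T = P/ω = 38.0×10³ / 10.24 = 3710 N·m.
J = π(d_o⁴ − d_i⁴)/32 = π(0.188⁴ − 0.111⁴)/32 = 1.077×10^-4 m⁴.
τ_max = T·r/J = 3710 × 0.0940 / 1.077×10^-4 = 3.237×10^6 Pa.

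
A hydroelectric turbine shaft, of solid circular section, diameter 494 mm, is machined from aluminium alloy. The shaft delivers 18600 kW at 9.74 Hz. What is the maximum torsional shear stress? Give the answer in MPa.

ω = 2π·9.74 = 61.20 rad/s, so T = P/ω = 18600×10³ / 61.20 = 303900 N·m.
J = πd⁴/32 = π(0.494)⁴/32 = 5.847×10^-3 m⁴.
τ_max = T·r/J = 303900 × 0.247 / 5.847×10^-3 = 1.284×10^7 Pa.

12.8 MPa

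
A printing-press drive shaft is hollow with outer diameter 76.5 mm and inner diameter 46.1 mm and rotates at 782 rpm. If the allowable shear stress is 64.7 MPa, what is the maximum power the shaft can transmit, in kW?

J = π(d_o⁴ − d_i⁴)/32 = π(0.0765⁴ − 0.0461⁴)/32 = 2.919×10^-6 m⁴.
T_max = τ_allow·J/r = 6.47×10^7 × 2.919×10^-6 / 0.0382 = 4937 N·m.
ω = 2π·782/60 = 81.89 rad/s, so P_max = T_max·ω = 4.043×10^5 W.

404 kW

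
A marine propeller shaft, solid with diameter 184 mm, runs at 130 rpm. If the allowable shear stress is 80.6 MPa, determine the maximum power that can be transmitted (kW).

J = πd⁴/32 = π(0.184)⁴/32 = 1.125×10^-4 m⁴.
T_max = τ_allow·J/r = 8.06×10^7 × 1.125×10^-4 / 0.0920 = 98590 N·m.
ω = 2π·130/60 = 13.61 rad/s, so P_max = T_max·ω = 1.342×10^6 W.

1340 kW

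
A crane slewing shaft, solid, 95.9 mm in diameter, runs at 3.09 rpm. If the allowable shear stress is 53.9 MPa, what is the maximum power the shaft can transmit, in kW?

3.02 kW

J = πd⁴/32 = π(0.0959)⁴/32 = 8.304×10^-6 m⁴.
T_max = τ_allow·J/r = 5.39×10^7 × 8.304×10^-6 / 0.0479 = 9334 N·m.
ω = 2π·3.09/60 = 0.3236 rad/s, so P_max = T_max·ω = 3020 W.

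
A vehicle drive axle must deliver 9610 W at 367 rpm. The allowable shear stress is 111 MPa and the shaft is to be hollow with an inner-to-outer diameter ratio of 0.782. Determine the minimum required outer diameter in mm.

26.4 mm

ω = 2π·367/60 = 38.43 rad/s, so T = P/ω = 9610 / 38.43 = 250.1 N·m.
For a hollow shaft with d_i/d_o = 0.782: τ_max = 16T/(π d_o³ (1−k⁴)), so d_o = [16T/(π τ_allow (1−k⁴))]^(1/3) = [16·250.1/(π·1.11×10^8·0.6260)]^(1/3) = 0.02636 m.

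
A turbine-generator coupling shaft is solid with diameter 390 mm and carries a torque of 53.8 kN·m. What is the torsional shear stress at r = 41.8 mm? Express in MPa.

0.990 MPa

J = πd⁴/32 = π(0.390)⁴/32 = 2.271×10^-3 m⁴.
Shear stress varies linearly with radius: τ = T·r/J = 53800 × 0.0418 / 2.271×10^-3 = 9.901×10^5 Pa.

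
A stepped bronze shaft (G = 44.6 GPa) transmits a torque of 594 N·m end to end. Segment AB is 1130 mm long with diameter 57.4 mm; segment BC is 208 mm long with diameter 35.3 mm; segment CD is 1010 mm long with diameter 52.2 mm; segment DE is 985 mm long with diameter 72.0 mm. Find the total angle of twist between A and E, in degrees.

J_AB = π(0.0574)⁴/32 = 1.07×10^-6 m⁴; J_BC = π(0.0353)⁴/32 = 1.52×10^-7 m⁴; J_CD = π(0.0522)⁴/32 = 7.29×10^-7 m⁴; J_DE = π(0.0720)⁴/32 = 2.64×10^-6 m⁴.
θ = (T/G)·Σ L_i/J_i = (594.0/44.6×10⁹)·(1.13/1.07×10^-6 + 0.208/1.52×10^-7 + 1.01/7.29×10^-7 + 0.985/2.64×10^-6) = 0.05572 rad.

3.19°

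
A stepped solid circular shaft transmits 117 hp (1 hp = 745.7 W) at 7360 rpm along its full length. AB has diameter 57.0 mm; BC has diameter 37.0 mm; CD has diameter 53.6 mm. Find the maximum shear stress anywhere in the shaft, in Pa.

ω = 2π·7360/60 = 770.7 rad/s, so T = P/ω = 117×745.7 / 770.7 = 113.2 N·m.
Under the same torque, τ_max = 16T/(πd³) is largest where d is smallest — segment BC (d = 37.0 mm).
τ_max = 16·113.2/(π·(0.0370)³) = 1.138×10^7 Pa.

1.14e7 Pa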